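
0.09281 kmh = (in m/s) 1 kmh = 0.27777778 m/s, so 0.09281 kmh = 0.09281 * 0.27777778 = 0.025780556 m/s. Result: 0.025780556 m/s ≈ 0.02578 m/s (4 s.f.). Final answer: 0.02578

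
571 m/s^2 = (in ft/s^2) 1 ft/s^2 = 0.3048 m/s^2, so 571 m/s^2 = 571 / 0.3048 = 1873.3596 ft/s^2 ≈ 1873 ft/s^2 (4 s.f.). Final answer: 1873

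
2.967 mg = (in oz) 0.0001047. Check: 1 mg = 1e-06 kg, so 2.967 mg = 2.967 * 1e-06 = 2.967e-06 kg. 1 oz = 0.028349523 kg, so 2.967e-06 kg = 2.967e-06 / 0.028349523 = 0.00010465785 oz ≈ 0.0001047 oz (4 s.f.).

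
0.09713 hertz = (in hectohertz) 0.0009713. Check: 0.09713 hertz = 0.09713 Hz. 1 hectohertz = 100 Hz, so 0.09713 Hz = 0.09713 / 100 = 0.0009713 hectohertz.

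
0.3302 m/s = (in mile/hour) 1 mile/hour = 0.44704 m/s, so 0.3302 m/s = 0.3302 / 0.44704 = 0.73863636 mile/hour ≈ 0.7386 mile/hour (4 s.f.). Final answer: 0.7386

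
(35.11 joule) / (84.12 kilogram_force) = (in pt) 35.11 joule = 35.11 J. 1 kilogram_force = 9.80665 N, so 84.12 kilogram_force = 84.12 * 9.80665 = 824.9354 N. Combine: 35.11 J / 824.9354 N = 0.042560909 m. 1 pt = 0.00035277778 m, so 0.042560909 m = 0.042560909 / 0.00035277778 = 120.64509 pt ≈ 120.6 pt (4 s.f.). Final answer: 120.6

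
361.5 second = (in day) 361.5 second = 361.5 s. 1 day = 86400 s, so 361.5 s = 361.5 / 86400 = 0.0041840278 day ≈ 0.004184 day (4 s.f.). Final answer: 0.004184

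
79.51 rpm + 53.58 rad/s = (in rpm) 1 rpm = 0.10471976 rad/s, so 79.51 rpm = 79.51 * 0.10471976 = 8.3262677 rad/s. 53.58 rad/s is already in rad/s. Sum: 8.3262677 + 53.58 = 61.906268 rad/s. 1 rpm = 0.10471976 rad/s, so 61.906268 rad/s = 61.906268 / 0.10471976 = 591.16131 rpm ≈ 591.2 rpm (4 s.f.). Final answer: 591.2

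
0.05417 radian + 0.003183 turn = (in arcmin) 255. Check: 0.05417 radian = 0.05417 rad. 1 turn = 6.2831853 rad, so 0.003183 turn = 0.003183 * 6.2831853 = 0.019999379 rad. Sum: 0.05417 + 0.019999379 = 0.074169379 rad. 1 arcmin = 0.00029088821 rad, so 0.074169379 rad = 0.074169379 / 0.00029088821 = 254.97554 arcmin ≈ 255 arcmin (4 s.f.).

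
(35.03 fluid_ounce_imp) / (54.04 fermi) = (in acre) 1 fluid_ounce_imp = 2.8413063e-05 m^3, so 35.03 fluid_ounce_imp = 35.03 * 2.8413063e-05 = 0.00099530958 m^3. 1 fermi = 1e-15 m, so 54.04 fermi = 54.04 * 1e-15 = 5.404e-14 m. Combine: 0.00099530958 m^3 / 5.404e-14 m = 1.8418016e+10 m^2. 1 acre = 4046.8564 m^2, so 1.8418016e+10 m^2 = 1.8418016e+10 / 4046.8564 = 4551190.8 acre ≈ 4.551e+06 acre (4 s.f.). Final answer: 4.551e+06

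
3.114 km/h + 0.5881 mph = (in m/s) 1.128. Check: 1 km/h = 0.27777778 m/s, so 3.114 km/h = 3.114 * 0.27777778 = 0.865 m/s. 1 mph = 0.44704 m/s, so 0.5881 mph = 0.5881 * 0.44704 = 0.26290422 m/s. Sum: 0.865 + 0.26290422 = 1.1279042 m/s. Result: 1.1279042 m/s ≈ 1.128 m/s (4 s.f.).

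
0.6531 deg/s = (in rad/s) 1 deg/s = 0.017453293 rad/s, so 0.6531 deg/s = 0.6531 * 0.017453293 = 0.011398745 rad/s. Result: 0.011398745 rad/s ≈ 0.0114 rad/s (4 s.f.). Final answer: 0.0114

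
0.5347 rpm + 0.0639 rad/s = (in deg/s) 1 rpm = 0.10471976 rad/s, so 0.5347 rpm = 0.5347 * 0.10471976 = 0.055993653 rad/s. 0.0639 rad/s is already in rad/s. Sum: 0.055993653 + 0.0639 = 0.11989365 rad/s. 1 deg/s = 0.017453293 rad/s, so 0.11989365 rad/s = 0.11989365 / 0.017453293 = 6.8694003 deg/s ≈ 6.869 deg/s (4 s.f.). Final answer: 6.869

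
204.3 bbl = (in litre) 1 bbl = 0.15898729 m^3, so 204.3 bbl = 204.3 * 0.15898729 = 32.481104 m^3. 1 litre = 0.001 m^3, so 32.481104 m^3 = 32.481104 / 0.001 = 32481.104 litre ≈ 3.248e+04 litre (4 s.f.). Final answer: 3.248e+04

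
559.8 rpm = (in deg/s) 1 rpm = 0.10471976 rad/s, so 559.8 rpm = 559.8 * 0.10471976 = 58.622119 rad/s. 1 deg/s = 0.017453293 rad/s, so 58.622119 rad/s = 58.622119 / 0.017453293 = 3358.8 deg/s ≈ 3359 deg/s (4 s.f.). Final answer: 3359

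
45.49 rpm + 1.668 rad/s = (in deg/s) 1 rpm = 0.10471976 rad/s, so 45.49 rpm = 45.49 * 0.10471976 = 4.7637017 rad/s. 1.668 rad/s is already in rad/s. Sum: 4.7637017 + 1.668 = 6.4317017 rad/s. 1 deg/s = 0.017453293 rad/s, so 6.4317017 rad/s = 6.4317017 / 0.017453293 = 368.50936 deg/s ≈ 368.5 deg/s (4 s.f.). Final answer: 368.5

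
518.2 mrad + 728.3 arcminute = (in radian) 0.7301. Check: 1 mrad = 0.001 rad, so 518.2 mrad = 518.2 * 0.001 = 0.5182 rad. 1 arcminute = 0.00029088821 rad, so 728.3 arcminute = 728.3 * 0.00029088821 = 0.21185388 rad. Sum: 0.5182 + 0.21185388 = 0.73005388 rad. 0.73005388 rad = 0.73005388 radian ≈ 0.7301 radian (4 s.f.).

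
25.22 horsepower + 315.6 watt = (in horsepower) 1 horsepower = 745.69987 W, so 25.22 horsepower = 25.22 * 745.69987 = 18806.551 W. 315.6 watt = 315.6 W. Sum: 18806.551 + 315.6 = 19122.151 W. 1 horsepower = 745.69987 W, so 19122.151 W = 19122.151 / 745.69987 = 25.643227 horsepower ≈ 25.64 horsepower (4 s.f.). Final answer: 25.64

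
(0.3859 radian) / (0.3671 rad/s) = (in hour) 0.3859 radian = 0.3859 rad. 0.3671 rad/s is already in rad/s. Combine: 0.3859 rad / 0.3671 rad/s = 1.0512122 s. 1 hour = 3600 s, so 1.0512122 s = 1.0512122 / 3600 = 0.00029200339 hour ≈ 0.000292 hour (4 s.f.). Final answer: 0.000292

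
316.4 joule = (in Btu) 0.2999. Check: 316.4 joule = 316.4 J. 1 Btu = 1055.0559 J, so 316.4 J = 316.4 / 1055.0559 = 0.29988934 Btu ≈ 0.2999 Btu (4 s.f.).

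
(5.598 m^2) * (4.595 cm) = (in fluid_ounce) 8698. Check: 5.598 m^2 is already in m^2. 1 cm = 0.01 m, so 4.595 cm = 4.595 * 0.01 = 0.04595 m. Combine: 5.598 m^2 * 0.04595 m = 0.2572281 m^3. 1 fluid_ounce = 2.957353e-05 m^3, so 0.2572281 m^3 = 0.2572281 / 2.957353e-05 = 8697.9168 fluid_ounce ≈ 8698 fluid_ounce (4 s.f.).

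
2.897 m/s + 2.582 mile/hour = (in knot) 2.897 m/s is already in m/s. 1 mile/hour = 0.44704 m/s, so 2.582 mile/hour = 2.582 * 0.44704 = 1.1542573 m/s. Sum: 2.897 + 1.1542573 = 4.0512573 m/s. 1 knot = 0.51444444 m/s, so 4.0512573 m/s = 4.0512573 / 0.51444444 = 7.8750142 knot ≈ 7.875 knot (4 s.f.). Final answer: 7.875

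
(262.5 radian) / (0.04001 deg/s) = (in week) 262.5 radian = 262.5 rad. 1 deg/s = 0.017453293 rad/s, so 0.04001 deg/s = 0.04001 * 0.017453293 = 0.00069830623 rad/s. Combine: 262.5 rad / 0.00069830623 rad/s = 375909.58 s. 1 week = 604800 s, so 375909.58 s = 375909.58 / 604800 = 0.62154361 week ≈ 0.6215 week (4 s.f.). Final answer: 0.6215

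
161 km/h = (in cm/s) 4472. Check: 1 km/h = 0.27777778 m/s, so 161 km/h = 161 * 0.27777778 = 44.722222 m/s. 1 cm/s = 0.01 m/s, so 44.722222 m/s = 44.722222 / 0.01 = 4472.2222 cm/s ≈ 4472 cm/s (4 s.f.).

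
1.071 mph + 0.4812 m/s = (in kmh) 3.456. Check: 1 mph = 0.44704 m/s, so 1.071 mph = 1.071 * 0.44704 = 0.47877984 m/s. 0.4812 m/s is already in m/s. Sum: 0.47877984 + 0.4812 = 0.95997984 m/s. 1 kmh = 0.27777778 m/s, so 0.95997984 m/s = 0.95997984 / 0.27777778 = 3.4559274 kmh ≈ 3.456 kmh (4 s.f.).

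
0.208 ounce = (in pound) 1 ounce = 0.028349523 kg, so 0.208 ounce = 0.208 * 0.028349523 = 0.0058967008 kg. 1 pound = 0.45359237 kg, so 0.0058967008 kg = 0.0058967008 / 0.45359237 = 0.013 pound. Final answer: 0.013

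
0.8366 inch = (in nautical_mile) 1 inch = 0.0254 m, so 0.8366 inch = 0.8366 * 0.0254 = 0.02124964 m. 1 nautical_mile = 1852 m, so 0.02124964 m = 0.02124964 / 1852 = 1.1473888e-05 nautical_mile ≈ 1.147e-05 nautical_mile (4 s.f.). Final answer: 1.147e-05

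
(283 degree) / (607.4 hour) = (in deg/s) 0.0001294. Check: 1 degree = 0.017453293 rad, so 283 degree = 283 * 0.017453293 = 4.9392818 rad. 1 hour = 3600 s, so 607.4 hour = 607.4 * 3600 = 2186640 s. Combine: 4.9392818 rad / 2186640 s = 2.2588454e-06 rad/s. 1 deg/s = 0.017453293 rad/s, so 2.2588454e-06 rad/s = 2.2588454e-06 / 0.017453293 = 0.00012942231 deg/s ≈ 0.0001294 deg/s (4 s.f.).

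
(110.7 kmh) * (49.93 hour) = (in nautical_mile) 1 kmh = 0.27777778 m/s, so 110.7 kmh = 110.7 * 0.27777778 = 30.75 m/s. 1 hour = 3600 s, so 49.93 hour = 49.93 * 3600 = 179748 s. Combine: 30.75 m/s * 179748 s = 5527251 m. 1 nautical_mile = 1852 m, so 5527251 m = 5527251 / 1852 = 2984.4768 nautical_mile ≈ 2984 nautical_mile (4 s.f.). Final answer: 2984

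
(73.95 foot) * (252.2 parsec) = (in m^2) 1 foot = 0.3048 m, so 73.95 foot = 73.95 * 0.3048 = 22.53996 m. 1 parsec = 3.0856776e+16 m, so 252.2 parsec = 252.2 * 3.0856776e+16 = 7.7820789e+18 m. Combine: 22.53996 m * 7.7820789e+18 m = 1.7540775e+20 m^2. Result: 1.7540775e+20 m^2 ≈ 1.754e+20 m^2 (4 s.f.). Final answer: 1.754e+20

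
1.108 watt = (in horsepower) 0.001486. Check: 1.108 watt = 1.108 W. 1 horsepower = 745.69987 W, so 1.108 W = 1.108 / 745.69987 = 0.0014858525 horsepower ≈ 0.001486 horsepower (4 s.f.).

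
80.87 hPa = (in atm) 1 hPa = 100 Pa, so 80.87 hPa = 80.87 * 100 = 8087 Pa. 1 atm = 101325 Pa, so 8087 Pa = 8087 / 101325 = 0.079812485 atm ≈ 0.07981 atm (4 s.f.). Final answer: 0.07981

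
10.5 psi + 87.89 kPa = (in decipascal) 1.603e+06. Check: 1 psi = 6894.7573 Pa, so 10.5 psi = 10.5 * 6894.7573 = 72394.952 Pa. 1 kPa = 1000 Pa, so 87.89 kPa = 87.89 * 1000 = 87890 Pa. Sum: 72394.952 + 87890 = 160284.95 Pa. 1 decipascal = 0.1 Pa, so 160284.95 Pa = 160284.95 / 0.1 = 1602849.5 decipascal ≈ 1.603e+06 decipascal (4 s.f.).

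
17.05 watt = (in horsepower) 0.02286. Check: 17.05 watt = 17.05 W. 1 horsepower = 745.69987 W, so 17.05 W = 17.05 / 745.69987 = 0.022864427 horsepower ≈ 0.02286 horsepower (4 s.f.).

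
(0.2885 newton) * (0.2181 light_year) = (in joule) 0.2885 newton = 0.2885 N. 1 light_year = 9.4607305e+15 m, so 0.2181 light_year = 0.2181 * 9.4607305e+15 = 2.0633853e+15 m. Combine: 0.2885 N * 2.0633853e+15 m = 5.9528666e+14 J. 5.9528666e+14 J = 5.9528666e+14 joule ≈ 5.953e+14 joule (4 s.f.). Final answer: 5.953e+14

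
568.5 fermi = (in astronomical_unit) 1 fermi = 1e-15 m, so 568.5 fermi = 568.5 * 1e-15 = 5.685e-13 m. 1 astronomical_unit = 1.4959787e+11 m, so 5.685e-13 m = 5.685e-13 / 1.4959787e+11 = 3.8001878e-24 astronomical_unit ≈ 3.8e-24 astronomical_unit (4 s.f.). Final answer: 3.8e-24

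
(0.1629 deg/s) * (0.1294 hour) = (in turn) 0.2108. Check: 1 deg/s = 0.017453293 rad/s, so 0.1629 deg/s = 0.1629 * 0.017453293 = 0.0028431414 rad/s. 1 hour = 3600 s, so 0.1294 hour = 0.1294 * 3600 = 465.84 s. Combine: 0.0028431414 rad/s * 465.84 s = 1.324449 rad. 1 turn = 6.2831853 rad, so 1.324449 rad = 1.324449 / 6.2831853 = 0.2107926 turn ≈ 0.2108 turn (4 s.f.).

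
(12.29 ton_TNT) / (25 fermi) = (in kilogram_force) 2.097e+23. Check: 1 ton_TNT = 4.184e+09 J, so 12.29 ton_TNT = 12.29 * 4.184e+09 = 5.142136e+10 J. 1 fermi = 1e-15 m, so 25 fermi = 25 * 1e-15 = 2.5e-14 m. Combine: 5.142136e+10 J / 2.5e-14 m = 2.0568544e+24 N. 1 kilogram_force = 9.80665 N, so 2.0568544e+24 N = 2.0568544e+24 / 9.80665 = 2.0974078e+23 kilogram_force ≈ 2.097e+23 kilogram_force (4 s.f.).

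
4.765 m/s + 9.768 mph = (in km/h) 32.87. Check: 4.765 m/s is already in m/s. 1 mph = 0.44704 m/s, so 9.768 mph = 9.768 * 0.44704 = 4.3666867 m/s. Sum: 4.765 + 4.3666867 = 9.1316867 m/s. 1 km/h = 0.27777778 m/s, so 9.1316867 m/s = 9.1316867 / 0.27777778 = 32.874072 km/h ≈ 32.87 km/h (4 s.f.).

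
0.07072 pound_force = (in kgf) 1 pound_force = 4.4482216 N, so 0.07072 pound_force = 0.07072 * 4.4482216 = 0.31457823 N. 1 kgf = 9.80665 N, so 0.31457823 N = 0.31457823 / 9.80665 = 0.032078052 kgf ≈ 0.03208 kgf (4 s.f.). Final answer: 0.03208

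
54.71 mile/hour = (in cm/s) 1 mile/hour = 0.44704 m/s, so 54.71 mile/hour = 54.71 * 0.44704 = 24.457558 m/s. 1 cm/s = 0.01 m/s, so 24.457558 m/s = 24.457558 / 0.01 = 2445.7558 cm/s ≈ 2446 cm/s (4 s.f.). Final answer: 2446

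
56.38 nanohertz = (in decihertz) 5.638e-07. Check: 1 nanohertz = 1e-09 Hz, so 56.38 nanohertz = 56.38 * 1e-09 = 5.638e-08 Hz. 1 decihertz = 0.1 Hz, so 5.638e-08 Hz = 5.638e-08 / 0.1 = 5.638e-07 decihertz.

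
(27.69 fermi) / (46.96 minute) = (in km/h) 1 fermi = 1e-15 m, so 27.69 fermi = 27.69 * 1e-15 = 2.769e-14 m. 1 minute = 60 s, so 46.96 minute = 46.96 * 60 = 2817.6 s. Combine: 2.769e-14 m / 2817.6 s = 9.8275128e-18 m/s. 1 km/h = 0.27777778 m/s, so 9.8275128e-18 m/s = 9.8275128e-18 / 0.27777778 = 3.5379046e-17 km/h ≈ 3.538e-17 km/h (4 s.f.). Final answer: 3.538e-17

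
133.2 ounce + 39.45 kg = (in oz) 1525. Check: 1 ounce = 0.028349523 kg, so 133.2 ounce = 133.2 * 0.028349523 = 3.7761565 kg. 39.45 kg is already in kg. Sum: 3.7761565 + 39.45 = 43.226156 kg. 1 oz = 0.028349523 kg, so 43.226156 kg = 43.226156 / 0.028349523 = 1524.7578 oz ≈ 1525 oz (4 s.f.).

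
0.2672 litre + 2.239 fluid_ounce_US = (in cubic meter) 0.0003334. Check: 1 litre = 0.001 m^3, so 0.2672 litre = 0.2672 * 0.001 = 0.0002672 m^3. 1 fluid_ounce_US = 2.957353e-05 m^3, so 2.239 fluid_ounce_US = 2.239 * 2.957353e-05 = 6.6215133e-05 m^3. Sum: 0.0002672 + 6.6215133e-05 = 0.00033341513 m^3. 0.00033341513 m^3 = 0.00033341513 cubic meter ≈ 0.0003334 cubic meter (4 s.f.).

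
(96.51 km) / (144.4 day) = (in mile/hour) 0.0173. Check: 1 km = 1000 m, so 96.51 km = 96.51 * 1000 = 96510 m. 1 day = 86400 s, so 144.4 day = 144.4 * 86400 = 12476160 s. Combine: 96510 m / 12476160 s = 0.0077355532 m/s. 1 mile/hour = 0.44704 m/s, so 0.0077355532 m/s = 0.0077355532 / 0.44704 = 0.01730394 mile/hour ≈ 0.0173 mile/hour (4 s.f.).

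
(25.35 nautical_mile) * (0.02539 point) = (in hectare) 1 nautical_mile = 1852 m, so 25.35 nautical_mile = 25.35 * 1852 = 46948.2 m. 1 point = 0.00035277778 m, so 0.02539 point = 0.02539 * 0.00035277778 = 8.9570278e-06 m. Combine: 46948.2 m * 8.9570278e-06 m = 0.42051633 m^2. 1 hectare = 10000 m^2, so 0.42051633 m^2 = 0.42051633 / 10000 = 4.2051633e-05 hectare ≈ 4.205e-05 hectare (4 s.f.). Final answer: 4.205e-05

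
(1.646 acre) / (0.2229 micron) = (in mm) 1 acre = 4046.8564 m^2, so 1.646 acre = 1.646 * 4046.8564 = 6661.1257 m^2. 1 micron = 1e-06 m, so 0.2229 micron = 0.2229 * 1e-06 = 2.229e-07 m. Combine: 6661.1257 m^2 / 2.229e-07 m = 2.988392e+10 m. 1 mm = 0.001 m, so 2.988392e+10 m = 2.988392e+10 / 0.001 = 2.988392e+13 mm ≈ 2.988e+13 mm (4 s.f.). Final answer: 2.988e+13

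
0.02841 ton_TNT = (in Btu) 1 ton_TNT = 4.184e+09 J, so 0.02841 ton_TNT = 0.02841 * 4.184e+09 = 1.1886744e+08 J. 1 Btu = 1055.0559 J, so 1.1886744e+08 J = 1.1886744e+08 / 1055.0559 = 112664.59 Btu ≈ 1.127e+05 Btu (4 s.f.). Final answer: 1.127e+05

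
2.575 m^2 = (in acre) 0.0006363. Check: 1 acre = 4046.8564 m^2, so 2.575 m^2 = 2.575 / 4046.8564 = 0.00063629636 acre ≈ 0.0006363 acre (4 s.f.).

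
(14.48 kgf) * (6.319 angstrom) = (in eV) 5.601e+11. Check: 1 kgf = 9.80665 N, so 14.48 kgf = 14.48 * 9.80665 = 142.00029 N. 1 angstrom = 1e-10 m, so 6.319 angstrom = 6.319 * 1e-10 = 6.319e-10 m. Combine: 142.00029 N * 6.319e-10 m = 8.9729985e-08 J. 1 eV = 1.6021766e-19 J, so 8.9729985e-08 J = 8.9729985e-08 / 1.6021766e-19 = 5.6005051e+11 eV ≈ 5.601e+11 eV (4 s.f.).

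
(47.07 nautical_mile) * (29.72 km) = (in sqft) 2.789e+10. Check: 1 nautical_mile = 1852 m, so 47.07 nautical_mile = 47.07 * 1852 = 87173.64 m. 1 km = 1000 m, so 29.72 km = 29.72 * 1000 = 29720 m. Combine: 87173.64 m * 29720 m = 2.5908006e+09 m^2. 1 sqft = 0.09290304 m^2, so 2.5908006e+09 m^2 = 2.5908006e+09 / 0.09290304 = 2.7887145e+10 sqft ≈ 2.789e+10 sqft (4 s.f.).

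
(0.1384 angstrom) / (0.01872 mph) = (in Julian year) 5.241e-17. Check: 1 angstrom = 1e-10 m, so 0.1384 angstrom = 0.1384 * 1e-10 = 1.384e-11 m. 1 mph = 0.44704 m/s, so 0.01872 mph = 0.01872 * 0.44704 = 0.0083685888 m/s. Combine: 1.384e-11 m / 0.0083685888 m/s = 1.6538033e-09 s. 1 Julian year = 31557600 s, so 1.6538033e-09 s = 1.6538033e-09 / 31557600 = 5.2405865e-17 Julian year ≈ 5.241e-17 Julian year (4 s.f.).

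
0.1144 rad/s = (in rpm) 1.092. Check: 1 rpm = 0.10471976 rad/s, so 0.1144 rad/s = 0.1144 / 0.10471976 = 1.0924395 rpm ≈ 1.092 rpm (4 s.f.).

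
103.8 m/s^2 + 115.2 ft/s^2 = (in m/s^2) 103.8 m/s^2 is already in m/s^2. 1 ft/s^2 = 0.3048 m/s^2, so 115.2 ft/s^2 = 115.2 * 0.3048 = 35.11296 m/s^2. Sum: 103.8 + 35.11296 = 138.91296 m/s^2. Result: 138.91296 m/s^2 ≈ 138.9 m/s^2 (4 s.f.). Final answer: 138.9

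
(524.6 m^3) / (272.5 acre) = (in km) 524.6 m^3 is already in m^3. 1 acre = 4046.8564 m^2, so 272.5 acre = 272.5 * 4046.8564 = 1102768.4 m^2. Combine: 524.6 m^3 / 1102768.4 m^2 = 0.00047571186 m. 1 km = 1000 m, so 0.00047571186 m = 0.00047571186 / 1000 = 4.7571186e-07 km ≈ 4.757e-07 km (4 s.f.). Final answer: 4.757e-07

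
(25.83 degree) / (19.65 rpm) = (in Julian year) 6.942e-09. Check: 1 degree = 0.017453293 rad, so 25.83 degree = 25.83 * 0.017453293 = 0.45081855 rad. 1 rpm = 0.10471976 rad/s, so 19.65 rpm = 19.65 * 0.10471976 = 2.0577432 rad/s. Combine: 0.45081855 rad / 2.0577432 rad/s = 0.21908397 s. 1 Julian year = 31557600 s, so 0.21908397 s = 0.21908397 / 31557600 = 6.9423521e-09 Julian year ≈ 6.942e-09 Julian year (4 s.f.).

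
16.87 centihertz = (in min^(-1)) 1 centihertz = 0.01 Hz, so 16.87 centihertz = 16.87 * 0.01 = 0.1687 Hz. 1 min^(-1) = 0.016666667 Hz, so 0.1687 Hz = 0.1687 / 0.016666667 = 10.122 min^(-1) ≈ 10.12 min^(-1) (4 s.f.). Final answer: 10.12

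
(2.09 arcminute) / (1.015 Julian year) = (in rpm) 1.812e-10. Check: 1 arcminute = 0.00029088821 rad, so 2.09 arcminute = 2.09 * 0.00029088821 = 0.00060795636 rad. 1 Julian year = 31557600 s, so 1.015 Julian year = 1.015 * 31557600 = 32030964 s. Combine: 0.00060795636 rad / 32030964 s = 1.898027e-11 rad/s. 1 rpm = 0.10471976 rad/s, so 1.898027e-11 rad/s = 1.898027e-11 / 0.10471976 = 1.8124823e-10 rpm ≈ 1.812e-10 rpm (4 s.f.).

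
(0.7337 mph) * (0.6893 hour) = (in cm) 1 mph = 0.44704 m/s, so 0.7337 mph = 0.7337 * 0.44704 = 0.32799325 m/s. 1 hour = 3600 s, so 0.6893 hour = 0.6893 * 3600 = 2481.48 s. Combine: 0.32799325 m/s * 2481.48 s = 813.90869 m. 1 cm = 0.01 m, so 813.90869 m = 813.90869 / 0.01 = 81390.869 cm ≈ 8.139e+04 cm (4 s.f.). Final answer: 8.139e+04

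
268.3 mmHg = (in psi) 1 mmHg = 133.32237 Pa, so 268.3 mmHg = 268.3 * 133.32237 = 35770.391 Pa. 1 psi = 6894.7573 Pa, so 35770.391 Pa = 35770.391 / 6894.7573 = 5.1880567 psi ≈ 5.188 psi (4 s.f.). Final answer: 5.188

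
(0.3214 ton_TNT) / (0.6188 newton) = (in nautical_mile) 1.173e+06. Check: 1 ton_TNT = 4.184e+09 J, so 0.3214 ton_TNT = 0.3214 * 4.184e+09 = 1.3447376e+09 J. 0.6188 newton = 0.6188 N. Combine: 1.3447376e+09 J / 0.6188 N = 2.1731377e+09 m. 1 nautical_mile = 1852 m, so 2.1731377e+09 m = 2.1731377e+09 / 1852 = 1173400.5 nautical_mile ≈ 1.173e+06 nautical_mile (4 s.f.).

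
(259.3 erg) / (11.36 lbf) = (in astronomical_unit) 3.43e-18. Check: 1 erg = 1e-07 J, so 259.3 erg = 259.3 * 1e-07 = 2.593e-05 J. 1 lbf = 4.4482216 N, so 11.36 lbf = 11.36 * 4.4482216 = 50.531798 N. Combine: 2.593e-05 J / 50.531798 N = 5.1314224e-07 m. 1 astronomical_unit = 1.4959787e+11 m, so 5.1314224e-07 m = 5.1314224e-07 / 1.4959787e+11 = 3.430144e-18 astronomical_unit ≈ 3.43e-18 astronomical_unit (4 s.f.).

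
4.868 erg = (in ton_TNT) 1 erg = 1e-07 J, so 4.868 erg = 4.868 * 1e-07 = 4.868e-07 J. 1 ton_TNT = 4.184e+09 J, so 4.868e-07 J = 4.868e-07 / 4.184e+09 = 1.1634799e-16 ton_TNT ≈ 1.163e-16 ton_TNT (4 s.f.). Final answer: 1.163e-16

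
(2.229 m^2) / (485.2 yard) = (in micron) 2.229 m^2 is already in m^2. 1 yard = 0.9144 m, so 485.2 yard = 485.2 * 0.9144 = 443.66688 m. Combine: 2.229 m^2 / 443.66688 m = 0.0050240397 m. 1 micron = 1e-06 m, so 0.0050240397 m = 0.0050240397 / 1e-06 = 5024.0397 micron ≈ 5024 micron (4 s.f.). Final answer: 5024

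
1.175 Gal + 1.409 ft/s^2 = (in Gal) 44.12. Check: 1 Gal = 0.01 m/s^2, so 1.175 Gal = 1.175 * 0.01 = 0.01175 m/s^2. 1 ft/s^2 = 0.3048 m/s^2, so 1.409 ft/s^2 = 1.409 * 0.3048 = 0.4294632 m/s^2. Sum: 0.01175 + 0.4294632 = 0.4412132 m/s^2. 1 Gal = 0.01 m/s^2, so 0.4412132 m/s^2 = 0.4412132 / 0.01 = 44.12132 Gal ≈ 44.12 Gal (4 s.f.).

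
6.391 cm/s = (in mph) 1 cm/s = 0.01 m/s, so 6.391 cm/s = 6.391 * 0.01 = 0.06391 m/s. 1 mph = 0.44704 m/s, so 0.06391 m/s = 0.06391 / 0.44704 = 0.1429626 mph ≈ 0.143 mph (4 s.f.). Final answer: 0.143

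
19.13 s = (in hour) 0.005314. Check: 1 hour = 3600 s, so 19.13 s = 19.13 / 3600 = 0.0053138889 hour ≈ 0.005314 hour (4 s.f.).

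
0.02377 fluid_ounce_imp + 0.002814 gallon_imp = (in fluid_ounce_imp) 1 fluid_ounce_imp = 2.8413063e-05 m^3, so 0.02377 fluid_ounce_imp = 0.02377 * 2.8413063e-05 = 6.753785e-07 m^3. 1 gallon_imp = 0.00454609 m^3, so 0.002814 gallon_imp = 0.002814 * 0.00454609 = 1.2792697e-05 m^3. Sum: 6.753785e-07 + 1.2792697e-05 = 1.3468076e-05 m^3. 1 fluid_ounce_imp = 2.8413063e-05 m^3, so 1.3468076e-05 m^3 = 1.3468076e-05 / 2.8413063e-05 = 0.47401 fluid_ounce_imp ≈ 0.474 fluid_ounce_imp (4 s.f.). Final answer: 0.474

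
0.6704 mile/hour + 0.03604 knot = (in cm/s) 31.82. Check: 1 mile/hour = 0.44704 m/s, so 0.6704 mile/hour = 0.6704 * 0.44704 = 0.29969562 m/s. 1 knot = 0.51444444 m/s, so 0.03604 knot = 0.03604 * 0.51444444 = 0.018540578 m/s. Sum: 0.29969562 + 0.018540578 = 0.31823619 m/s. 1 cm/s = 0.01 m/s, so 0.31823619 m/s = 0.31823619 / 0.01 = 31.823619 cm/s ≈ 31.82 cm/s (4 s.f.).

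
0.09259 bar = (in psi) 1.343. Check: 1 bar = 100000 Pa, so 0.09259 bar = 0.09259 * 100000 = 9259 Pa. 1 psi = 6894.7573 Pa, so 9259 Pa = 9259 / 6894.7573 = 1.3429044 psi ≈ 1.343 psi (4 s.f.).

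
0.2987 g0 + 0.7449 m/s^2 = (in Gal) 367.4. Check: 1 g0 = 9.80665 m/s^2, so 0.2987 g0 = 0.2987 * 9.80665 = 2.9292464 m/s^2. 0.7449 m/s^2 is already in m/s^2. Sum: 2.9292464 + 0.7449 = 3.6741464 m/s^2. 1 Gal = 0.01 m/s^2, so 3.6741464 m/s^2 = 3.6741464 / 0.01 = 367.41464 Gal ≈ 367.4 Gal (4 s.f.).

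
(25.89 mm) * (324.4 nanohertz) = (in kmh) 3.024e-08. Check: 1 mm = 0.001 m, so 25.89 mm = 25.89 * 0.001 = 0.02589 m. 1 nanohertz = 1e-09 Hz, so 324.4 nanohertz = 324.4 * 1e-09 = 3.244e-07 Hz. Combine: 0.02589 m * 3.244e-07 Hz = 8.398716e-09 m/s. 1 kmh = 0.27777778 m/s, so 8.398716e-09 m/s = 8.398716e-09 / 0.27777778 = 3.0235378e-08 kmh ≈ 3.024e-08 kmh (4 s.f.).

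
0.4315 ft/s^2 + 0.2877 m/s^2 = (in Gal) 1 ft/s^2 = 0.3048 m/s^2, so 0.4315 ft/s^2 = 0.4315 * 0.3048 = 0.1315212 m/s^2. 0.2877 m/s^2 is already in m/s^2. Sum: 0.1315212 + 0.2877 = 0.4192212 m/s^2. 1 Gal = 0.01 m/s^2, so 0.4192212 m/s^2 = 0.4192212 / 0.01 = 41.92212 Gal ≈ 41.92 Gal (4 s.f.). Final answer: 41.92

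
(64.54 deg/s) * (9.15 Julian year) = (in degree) 1 deg/s = 0.017453293 rad/s, so 64.54 deg/s = 64.54 * 0.017453293 = 1.1264355 rad/s. 1 Julian year = 31557600 s, so 9.15 Julian year = 9.15 * 31557600 = 2.8875204e+08 s. Combine: 1.1264355 rad/s * 2.8875204e+08 s = 3.2526055e+08 rad. 1 degree = 0.017453293 rad, so 3.2526055e+08 rad = 3.2526055e+08 / 0.017453293 = 1.8636057e+10 degree ≈ 1.864e+10 degree (4 s.f.). Final answer: 1.864e+10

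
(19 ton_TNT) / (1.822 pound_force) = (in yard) 1 ton_TNT = 4.184e+09 J, so 19 ton_TNT = 19 * 4.184e+09 = 7.9496e+10 J. 1 pound_force = 4.4482216 N, so 1.822 pound_force = 1.822 * 4.4482216 = 8.1046598 N. Combine: 7.9496e+10 J / 8.1046598 N = 9.8086782e+09 m. 1 yard = 0.9144 m, so 9.8086782e+09 m = 9.8086782e+09 / 0.9144 = 1.0726901e+10 yard ≈ 1.073e+10 yard (4 s.f.). Final answer: 1.073e+10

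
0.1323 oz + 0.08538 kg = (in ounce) 1 oz = 0.028349523 kg, so 0.1323 oz = 0.1323 * 0.028349523 = 0.0037506419 kg. 0.08538 kg is already in kg. Sum: 0.0037506419 + 0.08538 = 0.089130642 kg. 1 ounce = 0.028349523 kg, so 0.089130642 kg = 0.089130642 / 0.028349523 = 3.1439909 ounce ≈ 3.144 ounce (4 s.f.). Final answer: 3.144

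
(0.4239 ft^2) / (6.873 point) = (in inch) 1 ft^2 = 0.09290304 m^2, so 0.4239 ft^2 = 0.4239 * 0.09290304 = 0.039381599 m^2. 1 point = 0.00035277778 m, so 6.873 point = 6.873 * 0.00035277778 = 0.0024246417 m. Combine: 0.039381599 m^2 / 0.0024246417 m = 16.242235 m. 1 inch = 0.0254 m, so 16.242235 m = 16.242235 / 0.0254 = 639.45805 inch ≈ 639.5 inch (4 s.f.). Final answer: 639.5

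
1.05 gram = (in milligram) 1 gram = 0.001 kg, so 1.05 gram = 1.05 * 0.001 = 0.00105 kg. 1 milligram = 1e-06 kg, so 0.00105 kg = 0.00105 / 1e-06 = 1050 milligram. Final answer: 1050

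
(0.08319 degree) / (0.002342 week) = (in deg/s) 5.873e-05. Check: 1 degree = 0.017453293 rad, so 0.08319 degree = 0.08319 * 0.017453293 = 0.0014519394 rad. 1 week = 604800 s, so 0.002342 week = 0.002342 * 604800 = 1416.4416 s. Combine: 0.0014519394 rad / 1416.4416 s = 1.0250613e-06 rad/s. 1 deg/s = 0.017453293 rad/s, so 1.0250613e-06 rad/s = 1.0250613e-06 / 0.017453293 = 5.8731684e-05 deg/s ≈ 5.873e-05 deg/s (4 s.f.).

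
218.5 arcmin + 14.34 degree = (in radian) 0.3138. Check: 1 arcmin = 0.00029088821 rad, so 218.5 arcmin = 218.5 * 0.00029088821 = 0.063559074 rad. 1 degree = 0.017453293 rad, so 14.34 degree = 14.34 * 0.017453293 = 0.25028021 rad. Sum: 0.063559074 + 0.25028021 = 0.31383929 rad. 0.31383929 rad = 0.31383929 radian ≈ 0.3138 radian (4 s.f.).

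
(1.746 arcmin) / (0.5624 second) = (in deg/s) 1 arcmin = 0.00029088821 rad, so 1.746 arcmin = 1.746 * 0.00029088821 = 0.00050789081 rad. 0.5624 second = 0.5624 s. Combine: 0.00050789081 rad / 0.5624 s = 0.00090307755 rad/s. 1 deg/s = 0.017453293 rad/s, so 0.00090307755 rad/s = 0.00090307755 / 0.017453293 = 0.051742532 deg/s ≈ 0.05174 deg/s (4 s.f.). Final answer: 0.05174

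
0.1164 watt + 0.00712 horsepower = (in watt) 0.1164 watt = 0.1164 W. 1 horsepower = 745.69987 W, so 0.00712 horsepower = 0.00712 * 745.69987 = 5.3093831 W. Sum: 0.1164 + 5.3093831 = 5.4257831 W. 5.4257831 W = 5.4257831 watt ≈ 5.426 watt (4 s.f.). Final answer: 5.426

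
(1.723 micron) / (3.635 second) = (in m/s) 1 micron = 1e-06 m, so 1.723 micron = 1.723 * 1e-06 = 1.723e-06 m. 3.635 second = 3.635 s. Combine: 1.723e-06 m / 3.635 s = 4.7400275e-07 m/s. Result: 4.7400275e-07 m/s ≈ 4.74e-07 m/s (4 s.f.). Final answer: 4.74e-07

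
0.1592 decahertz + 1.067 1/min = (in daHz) 1 decahertz = 10 Hz, so 0.1592 decahertz = 0.1592 * 10 = 1.592 Hz. 1 1/min = 0.016666667 Hz, so 1.067 1/min = 1.067 * 0.016666667 = 0.017783333 Hz. Sum: 1.592 + 0.017783333 = 1.6097833 Hz. 1 daHz = 10 Hz, so 1.6097833 Hz = 1.6097833 / 10 = 0.16097833 daHz ≈ 0.161 daHz (4 s.f.). Final answer: 0.161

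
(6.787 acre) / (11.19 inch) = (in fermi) 1 acre = 4046.8564 m^2, so 6.787 acre = 6.787 * 4046.8564 = 27466.015 m^2. 1 inch = 0.0254 m, so 11.19 inch = 11.19 * 0.0254 = 0.284226 m. Combine: 27466.015 m^2 / 0.284226 m = 96634.42 m. 1 fermi = 1e-15 m, so 96634.42 m = 96634.42 / 1e-15 = 9.663442e+19 fermi ≈ 9.663e+19 fermi (4 s.f.). Final answer: 9.663e+19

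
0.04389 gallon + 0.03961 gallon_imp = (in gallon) 1 gallon = 0.0037854118 m^3, so 0.04389 gallon = 0.04389 * 0.0037854118 = 0.00016614172 m^3. 1 gallon_imp = 0.00454609 m^3, so 0.03961 gallon_imp = 0.03961 * 0.00454609 = 0.00018007062 m^3. Sum: 0.00016614172 + 0.00018007062 = 0.00034621235 m^3. 1 gallon = 0.0037854118 m^3, so 0.00034621235 m^3 = 0.00034621235 / 0.0037854118 = 0.091459627 gallon ≈ 0.09146 gallon (4 s.f.). Final answer: 0.09146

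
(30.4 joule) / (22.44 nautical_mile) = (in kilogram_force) 30.4 joule = 30.4 J. 1 nautical_mile = 1852 m, so 22.44 nautical_mile = 22.44 * 1852 = 41558.88 m. Combine: 30.4 J / 41558.88 m = 0.00073149228 N. 1 kilogram_force = 9.80665 N, so 0.00073149228 N = 0.00073149228 / 9.80665 = 7.4591454e-05 kilogram_force ≈ 7.459e-05 kilogram_force (4 s.f.). Final answer: 7.459e-05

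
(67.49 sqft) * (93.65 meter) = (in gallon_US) 1 sqft = 0.09290304 m^2, so 67.49 sqft = 67.49 * 0.09290304 = 6.2700262 m^2. 93.65 meter = 93.65 m. Combine: 6.2700262 m^2 * 93.65 m = 587.18795 m^3. 1 gallon_US = 0.0037854118 m^3, so 587.18795 m^3 = 587.18795 / 0.0037854118 = 155118.65 gallon_US ≈ 1.551e+05 gallon_US (4 s.f.). Final answer: 1.551e+05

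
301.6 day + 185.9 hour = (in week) 1 day = 86400 s, so 301.6 day = 301.6 * 86400 = 26058240 s. 1 hour = 3600 s, so 185.9 hour = 185.9 * 3600 = 669240 s. Sum: 26058240 + 669240 = 26727480 s. 1 week = 604800 s, so 26727480 s = 26727480 / 604800 = 44.192262 week ≈ 44.19 week (4 s.f.). Final answer: 44.19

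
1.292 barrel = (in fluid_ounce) 6946. Check: 1 barrel = 0.15898729 m^3, so 1.292 barrel = 1.292 * 0.15898729 = 0.20541159 m^3. 1 fluid_ounce = 2.957353e-05 m^3, so 0.20541159 m^3 = 0.20541159 / 2.957353e-05 = 6945.792 fluid_ounce ≈ 6946 fluid_ounce (4 s.f.).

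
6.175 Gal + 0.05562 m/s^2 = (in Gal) 11.74. Check: 1 Gal = 0.01 m/s^2, so 6.175 Gal = 6.175 * 0.01 = 0.06175 m/s^2. 0.05562 m/s^2 is already in m/s^2. Sum: 0.06175 + 0.05562 = 0.11737 m/s^2. 1 Gal = 0.01 m/s^2, so 0.11737 m/s^2 = 0.11737 / 0.01 = 11.737 Gal ≈ 11.74 Gal (4 s.f.).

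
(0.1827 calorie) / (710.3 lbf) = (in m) 0.0002419. Check: 1 calorie = 4.184 J, so 0.1827 calorie = 0.1827 * 4.184 = 0.7644168 J. 1 lbf = 4.4482216 N, so 710.3 lbf = 710.3 * 4.4482216 = 3159.5718 N. Combine: 0.7644168 J / 3159.5718 N = 0.00024193683 m. Result: 0.00024193683 m ≈ 0.0002419 m (4 s.f.).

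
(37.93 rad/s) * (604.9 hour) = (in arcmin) 2.84e+11. Check: 37.93 rad/s is already in rad/s. 1 hour = 3600 s, so 604.9 hour = 604.9 * 3600 = 2177640 s. Combine: 37.93 rad/s * 2177640 s = 82597885 rad. 1 arcmin = 0.00029088821 rad, so 82597885 rad = 82597885 / 0.00029088821 = 2.8395061e+11 arcmin ≈ 2.84e+11 arcmin (4 s.f.).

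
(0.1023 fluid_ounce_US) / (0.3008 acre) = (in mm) 2.485e-06. Check: 1 fluid_ounce_US = 2.957353e-05 m^3, so 0.1023 fluid_ounce_US = 0.1023 * 2.957353e-05 = 3.0253721e-06 m^3. 1 acre = 4046.8564 m^2, so 0.3008 acre = 0.3008 * 4046.8564 = 1217.2944 m^2. Combine: 3.0253721e-06 m^3 / 1217.2944 m^2 = 2.4853249e-09 m. 1 mm = 0.001 m, so 2.4853249e-09 m = 2.4853249e-09 / 0.001 = 2.4853249e-06 mm ≈ 2.485e-06 mm (4 s.f.).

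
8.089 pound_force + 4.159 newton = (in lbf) 1 pound_force = 4.4482216 N, so 8.089 pound_force = 8.089 * 4.4482216 = 35.981665 N. 4.159 newton = 4.159 N. Sum: 35.981665 + 4.159 = 40.140665 N. 1 lbf = 4.4482216 N, so 40.140665 N = 40.140665 / 4.4482216 = 9.0239804 lbf ≈ 9.024 lbf (4 s.f.). Final answer: 9.024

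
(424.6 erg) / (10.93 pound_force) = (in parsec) 1 erg = 1e-07 J, so 424.6 erg = 424.6 * 1e-07 = 4.246e-05 J. 1 pound_force = 4.4482216 N, so 10.93 pound_force = 10.93 * 4.4482216 = 48.619062 N. Combine: 4.246e-05 J / 48.619062 N = 8.7332001e-07 m. 1 parsec = 3.0856776e+16 m, so 8.7332001e-07 m = 8.7332001e-07 / 3.0856776e+16 = 2.8302374e-23 parsec ≈ 2.83e-23 parsec (4 s.f.). Final answer: 2.83e-23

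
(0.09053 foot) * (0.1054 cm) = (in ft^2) 1 foot = 0.3048 m, so 0.09053 foot = 0.09053 * 0.3048 = 0.027593544 m. 1 cm = 0.01 m, so 0.1054 cm = 0.1054 * 0.01 = 0.001054 m. Combine: 0.027593544 m * 0.001054 m = 2.9083595e-05 m^2. 1 ft^2 = 0.09290304 m^2, so 2.9083595e-05 m^2 = 2.9083595e-05 / 0.09290304 = 0.00031305322 ft^2 ≈ 0.0003131 ft^2 (4 s.f.). Final answer: 0.0003131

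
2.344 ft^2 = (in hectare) 2.178e-05. Check: 1 ft^2 = 0.09290304 m^2, so 2.344 ft^2 = 2.344 * 0.09290304 = 0.21776473 m^2. 1 hectare = 10000 m^2, so 0.21776473 m^2 = 0.21776473 / 10000 = 2.1776473e-05 hectare ≈ 2.178e-05 hectare (4 s.f.).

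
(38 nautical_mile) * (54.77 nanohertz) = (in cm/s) 1 nautical_mile = 1852 m, so 38 nautical_mile = 38 * 1852 = 70376 m. 1 nanohertz = 1e-09 Hz, so 54.77 nanohertz = 54.77 * 1e-09 = 5.477e-08 Hz. Combine: 70376 m * 5.477e-08 Hz = 0.0038544935 m/s. 1 cm/s = 0.01 m/s, so 0.0038544935 m/s = 0.0038544935 / 0.01 = 0.38544935 cm/s ≈ 0.3854 cm/s (4 s.f.). Final answer: 0.3854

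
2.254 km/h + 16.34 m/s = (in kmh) 61.08. Check: 1 km/h = 0.27777778 m/s, so 2.254 km/h = 2.254 * 0.27777778 = 0.62611111 m/s. 16.34 m/s is already in m/s. Sum: 0.62611111 + 16.34 = 16.966111 m/s. 1 kmh = 0.27777778 m/s, so 16.966111 m/s = 16.966111 / 0.27777778 = 61.078 kmh ≈ 61.08 kmh (4 s.f.).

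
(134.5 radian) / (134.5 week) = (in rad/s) 134.5 radian = 134.5 rad. 1 week = 604800 s, so 134.5 week = 134.5 * 604800 = 81345600 s. Combine: 134.5 rad / 81345600 s = 1.6534392e-06 rad/s. Result: 1.6534392e-06 rad/s ≈ 1.653e-06 rad/s (4 s.f.). Final answer: 1.653e-06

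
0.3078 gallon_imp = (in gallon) 0.3697. Check: 1 gallon_imp = 0.00454609 m^3, so 0.3078 gallon_imp = 0.3078 * 0.00454609 = 0.0013992865 m^3. 1 gallon = 0.0037854118 m^3, so 0.0013992865 m^3 = 0.0013992865 / 0.0037854118 = 0.36965239 gallon ≈ 0.3697 gallon (4 s.f.).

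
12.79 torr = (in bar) 0.01705. Check: 1 torr = 133.32237 Pa, so 12.79 torr = 12.79 * 133.32237 = 1705.1931 Pa. 1 bar = 100000 Pa, so 1705.1931 Pa = 1705.1931 / 100000 = 0.017051931 bar ≈ 0.01705 bar (4 s.f.).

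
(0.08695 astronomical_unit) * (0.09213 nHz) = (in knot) 1 astronomical_unit = 1.4959787e+11 m, so 0.08695 astronomical_unit = 0.08695 * 1.4959787e+11 = 1.3007535e+10 m. 1 nHz = 1e-09 Hz, so 0.09213 nHz = 0.09213 * 1e-09 = 9.213e-11 Hz. Combine: 1.3007535e+10 m * 9.213e-11 Hz = 1.1983842 m/s. 1 knot = 0.51444444 m/s, so 1.1983842 m/s = 1.1983842 / 0.51444444 = 2.3294725 knot ≈ 2.329 knot (4 s.f.). Final answer: 2.329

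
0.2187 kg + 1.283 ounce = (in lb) 0.5623. Check: 0.2187 kg is already in kg. 1 ounce = 0.028349523 kg, so 1.283 ounce = 1.283 * 0.028349523 = 0.036372438 kg. Sum: 0.2187 + 0.036372438 = 0.25507244 kg. 1 lb = 0.45359237 kg, so 0.25507244 kg = 0.25507244 / 0.45359237 = 0.56233847 lb ≈ 0.5623 lb (4 s.f.).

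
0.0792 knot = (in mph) 1 knot = 0.51444444 m/s, so 0.0792 knot = 0.0792 * 0.51444444 = 0.040744 m/s. 1 mph = 0.44704 m/s, so 0.040744 m/s = 0.040744 / 0.44704 = 0.091141732 mph ≈ 0.09114 mph (4 s.f.). Final answer: 0.09114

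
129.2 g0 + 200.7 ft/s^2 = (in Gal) 1.328e+05. Check: 1 g0 = 9.80665 m/s^2, so 129.2 g0 = 129.2 * 9.80665 = 1267.0192 m/s^2. 1 ft/s^2 = 0.3048 m/s^2, so 200.7 ft/s^2 = 200.7 * 0.3048 = 61.17336 m/s^2. Sum: 1267.0192 + 61.17336 = 1328.1925 m/s^2. 1 Gal = 0.01 m/s^2, so 1328.1925 m/s^2 = 1328.1925 / 0.01 = 132819.25 Gal ≈ 1.328e+05 Gal (4 s.f.).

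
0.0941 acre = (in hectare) 1 acre = 4046.8564 m^2, so 0.0941 acre = 0.0941 * 4046.8564 = 380.80919 m^2. 1 hectare = 10000 m^2, so 380.80919 m^2 = 380.80919 / 10000 = 0.038080919 hectare ≈ 0.03808 hectare (4 s.f.). Final answer: 0.03808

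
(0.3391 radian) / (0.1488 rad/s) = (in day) 2.638e-05. Check: 0.3391 radian = 0.3391 rad. 0.1488 rad/s is already in rad/s. Combine: 0.3391 rad / 0.1488 rad/s = 2.2788978 s. 1 day = 86400 s, so 2.2788978 s = 2.2788978 / 86400 = 2.6376133e-05 day ≈ 2.638e-05 day (4 s.f.).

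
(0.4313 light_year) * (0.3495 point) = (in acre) 1 light_year = 9.4607305e+15 m, so 0.4313 light_year = 0.4313 * 9.4607305e+15 = 4.0804131e+15 m. 1 point = 0.00035277778 m, so 0.3495 point = 0.3495 * 0.00035277778 = 0.00012329583 m. Combine: 4.0804131e+15 m * 0.00012329583 m = 5.0309793e+11 m^2. 1 acre = 4046.8564 m^2, so 5.0309793e+11 m^2 = 5.0309793e+11 / 4046.8564 = 1.2431821e+08 acre ≈ 1.243e+08 acre (4 s.f.). Final answer: 1.243e+08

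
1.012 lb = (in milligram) 4.59e+05. Check: 1 lb = 0.45359237 kg, so 1.012 lb = 1.012 * 0.45359237 = 0.45903548 kg. 1 milligram = 1e-06 kg, so 0.45903548 kg = 0.45903548 / 1e-06 = 459035.48 milligram ≈ 4.59e+05 milligram (4 s.f.).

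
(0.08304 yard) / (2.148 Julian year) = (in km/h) 1 yard = 0.9144 m, so 0.08304 yard = 0.08304 * 0.9144 = 0.075931776 m. 1 Julian year = 31557600 s, so 2.148 Julian year = 2.148 * 31557600 = 67785725 s. Combine: 0.075931776 m / 67785725 s = 1.1201736e-09 m/s. 1 km/h = 0.27777778 m/s, so 1.1201736e-09 m/s = 1.1201736e-09 / 0.27777778 = 4.0326248e-09 km/h ≈ 4.033e-09 km/h (4 s.f.). Final answer: 4.033e-09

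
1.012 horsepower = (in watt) 1 horsepower = 745.69987 W, so 1.012 horsepower = 1.012 * 745.69987 = 754.64827 W. 754.64827 W = 754.64827 watt ≈ 754.6 watt (4 s.f.). Final answer: 754.6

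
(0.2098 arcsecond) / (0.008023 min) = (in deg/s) 1 arcsecond = 4.8481368e-06 rad, so 0.2098 arcsecond = 0.2098 * 4.8481368e-06 = 1.0171391e-06 rad. 1 min = 60 s, so 0.008023 min = 0.008023 * 60 = 0.48138 s. Combine: 1.0171391e-06 rad / 0.48138 s = 2.112965e-06 rad/s. 1 deg/s = 0.017453293 rad/s, so 2.112965e-06 rad/s = 2.112965e-06 / 0.017453293 = 0.00012106398 deg/s ≈ 0.0001211 deg/s (4 s.f.). Final answer: 0.0001211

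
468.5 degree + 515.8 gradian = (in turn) 2.591. Check: 1 degree = 0.017453293 rad, so 468.5 degree = 468.5 * 0.017453293 = 8.1768675 rad. 1 gradian = 0.015707963 rad, so 515.8 gradian = 515.8 * 0.015707963 = 8.1021675 rad. Sum: 8.1768675 + 8.1021675 = 16.279035 rad. 1 turn = 6.2831853 rad, so 16.279035 rad = 16.279035 / 6.2831853 = 2.5908889 turn ≈ 2.591 turn (4 s.f.).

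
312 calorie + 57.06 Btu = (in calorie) 1 calorie = 4.184 J, so 312 calorie = 312 * 4.184 = 1305.408 J. 1 Btu = 1055.0559 J, so 57.06 Btu = 57.06 * 1055.0559 = 60201.487 J. Sum: 1305.408 + 60201.487 = 61506.895 J. 1 calorie = 4.184 J, so 61506.895 J = 61506.895 / 4.184 = 14700.501 calorie ≈ 1.47e+04 calorie (4 s.f.). Final answer: 1.47e+04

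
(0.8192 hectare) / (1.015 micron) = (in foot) 2.648e+10. Check: 1 hectare = 10000 m^2, so 0.8192 hectare = 0.8192 * 10000 = 8192 m^2. 1 micron = 1e-06 m, so 1.015 micron = 1.015 * 1e-06 = 1.015e-06 m. Combine: 8192 m^2 / 1.015e-06 m = 8.070936e+09 m. 1 foot = 0.3048 m, so 8.070936e+09 m = 8.070936e+09 / 0.3048 = 2.6479449e+10 foot ≈ 2.648e+10 foot (4 s.f.).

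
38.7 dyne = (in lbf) 8.7e-05. Check: 1 dyne = 1e-05 N, so 38.7 dyne = 38.7 * 1e-05 = 0.000387 N. 1 lbf = 4.4482216 N, so 0.000387 N = 0.000387 / 4.4482216 = 8.7001061e-05 lbf ≈ 8.7e-05 lbf (4 s.f.).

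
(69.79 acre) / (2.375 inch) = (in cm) 1 acre = 4046.8564 m^2, so 69.79 acre = 69.79 * 4046.8564 = 282430.11 m^2. 1 inch = 0.0254 m, so 2.375 inch = 2.375 * 0.0254 = 0.060325 m. Combine: 282430.11 m^2 / 0.060325 m = 4681808.7 m. 1 cm = 0.01 m, so 4681808.7 m = 4681808.7 / 0.01 = 4.6818087e+08 cm ≈ 4.682e+08 cm (4 s.f.). Final answer: 4.682e+08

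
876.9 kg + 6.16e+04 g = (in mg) 9.385e+08. Check: 876.9 kg is already in kg. 1 g = 0.001 kg, so 6.16e+04 g = 6.16e+04 * 0.001 = 61.6 kg. Sum: 876.9 + 61.6 = 938.5 kg. 1 mg = 1e-06 kg, so 938.5 kg = 938.5 / 1e-06 = 9.385e+08 mg.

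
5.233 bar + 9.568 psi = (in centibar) 1 bar = 100000 Pa, so 5.233 bar = 5.233 * 100000 = 523300 Pa. 1 psi = 6894.7573 Pa, so 9.568 psi = 9.568 * 6894.7573 = 65969.038 Pa. Sum: 523300 + 65969.038 = 589269.04 Pa. 1 centibar = 1000 Pa, so 589269.04 Pa = 589269.04 / 1000 = 589.26904 centibar ≈ 589.3 centibar (4 s.f.). Final answer: 589.3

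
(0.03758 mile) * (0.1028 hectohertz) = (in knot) 1 mile = 1609.344 m, so 0.03758 mile = 0.03758 * 1609.344 = 60.479148 m. 1 hectohertz = 100 Hz, so 0.1028 hectohertz = 0.1028 * 100 = 10.28 Hz. Combine: 60.479148 m * 10.28 Hz = 621.72564 m/s. 1 knot = 0.51444444 m/s, so 621.72564 m/s = 621.72564 / 0.51444444 = 1208.538 knot ≈ 1209 knot (4 s.f.). Final answer: 1209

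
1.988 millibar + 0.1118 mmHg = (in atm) 1 millibar = 100 Pa, so 1.988 millibar = 1.988 * 100 = 198.8 Pa. 1 mmHg = 133.32237 Pa, so 0.1118 mmHg = 0.1118 * 133.32237 = 14.905441 Pa. Sum: 198.8 + 14.905441 = 213.70544 Pa. 1 atm = 101325 Pa, so 213.70544 Pa = 213.70544 / 101325 = 0.0021091087 atm ≈ 0.002109 atm (4 s.f.). Final answer: 0.002109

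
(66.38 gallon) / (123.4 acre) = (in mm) 1 gallon = 0.0037854118 m^3, so 66.38 gallon = 66.38 * 0.0037854118 = 0.25127563 m^3. 1 acre = 4046.8564 m^2, so 123.4 acre = 123.4 * 4046.8564 = 499382.08 m^2. Combine: 0.25127563 m^3 / 499382.08 m^2 = 5.0317311e-07 m. 1 mm = 0.001 m, so 5.0317311e-07 m = 5.0317311e-07 / 0.001 = 0.00050317311 mm ≈ 0.0005032 mm (4 s.f.). Final answer: 0.0005032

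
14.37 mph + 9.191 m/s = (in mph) 1 mph = 0.44704 m/s, so 14.37 mph = 14.37 * 0.44704 = 6.4239648 m/s. 9.191 m/s is already in m/s. Sum: 6.4239648 + 9.191 = 15.614965 m/s. 1 mph = 0.44704 m/s, so 15.614965 m/s = 15.614965 / 0.44704 = 34.929681 mph ≈ 34.93 mph (4 s.f.). Final answer: 34.93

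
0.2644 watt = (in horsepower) 0.0003546. Check: 0.2644 watt = 0.2644 W. 1 horsepower = 745.69987 W, so 0.2644 W = 0.2644 / 745.69987 = 0.00035456624 horsepower ≈ 0.0003546 horsepower (4 s.f.).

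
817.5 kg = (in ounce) 2.884e+04. Check: 1 ounce = 0.028349523 kg, so 817.5 kg = 817.5 / 0.028349523 = 28836.464 ounce ≈ 2.884e+04 ounce (4 s.f.).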